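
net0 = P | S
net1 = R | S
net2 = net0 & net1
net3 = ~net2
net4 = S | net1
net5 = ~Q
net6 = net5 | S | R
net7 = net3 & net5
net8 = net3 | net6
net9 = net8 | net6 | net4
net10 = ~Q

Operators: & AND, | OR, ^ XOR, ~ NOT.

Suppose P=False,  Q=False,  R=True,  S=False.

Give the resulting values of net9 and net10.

net9 = True, net10 = True

net0 = P OR S = False OR False = False
net1 = R OR S = True OR False = True
net2 = net0 AND net1 = False AND True = False
net3 = NOT net2 = NOT False = True
net4 = S OR net1 = False OR True = True
net5 = NOT Q = NOT False = True
net6 = net5 OR S OR R = True OR False OR True = True
net8 = net3 OR net6 = True OR True = True
net9 = net8 OR net6 OR net4 = True OR True OR True = True
net10 = NOT Q = NOT False = True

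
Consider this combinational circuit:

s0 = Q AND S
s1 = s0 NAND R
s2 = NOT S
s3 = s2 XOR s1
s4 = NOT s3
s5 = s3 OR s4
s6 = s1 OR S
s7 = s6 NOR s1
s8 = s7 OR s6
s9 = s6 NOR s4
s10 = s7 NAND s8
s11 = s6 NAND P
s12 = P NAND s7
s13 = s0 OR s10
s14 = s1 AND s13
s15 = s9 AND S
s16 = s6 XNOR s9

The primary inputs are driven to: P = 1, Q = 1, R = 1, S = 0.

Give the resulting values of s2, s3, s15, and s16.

s2 = 1; s3 = 0; s15 = 0; s16 = 0

s0 = Q AND S = 1 AND 0 = 0
s1 = s0 NAND R = 0 NAND 1 = 1
s2 = NOT S = NOT 0 = 1
s3 = s2 XOR s1 = 1 XOR 1 = 0
s4 = NOT s3 = NOT 0 = 1
s6 = s1 OR S = 1 OR 0 = 1
s9 = s6 NOR s4 = 1 NOR 1 = 0
s15 = s9 AND S = 0 AND 0 = 0
s16 = s6 XNOR s9 = 1 XNOR 0 = 0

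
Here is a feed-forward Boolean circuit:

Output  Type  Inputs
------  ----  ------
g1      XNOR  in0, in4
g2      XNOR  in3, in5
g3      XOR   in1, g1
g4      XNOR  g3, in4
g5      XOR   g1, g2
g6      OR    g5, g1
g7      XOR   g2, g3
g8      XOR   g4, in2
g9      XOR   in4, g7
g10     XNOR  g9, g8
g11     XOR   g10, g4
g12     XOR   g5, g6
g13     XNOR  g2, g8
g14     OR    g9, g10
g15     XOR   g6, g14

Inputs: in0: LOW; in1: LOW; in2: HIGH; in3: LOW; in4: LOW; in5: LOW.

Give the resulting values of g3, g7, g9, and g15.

g3 = HIGH, g7 = LOW, g9 = LOW, g15 = HIGH

g1 = in0 XNOR in4 = LOW XNOR LOW = HIGH
g2 = in3 XNOR in5 = LOW XNOR LOW = HIGH
g3 = in1 XOR g1 = LOW XOR HIGH = HIGH
g4 = g3 XNOR in4 = HIGH XNOR LOW = LOW
g5 = g1 XOR g2 = HIGH XOR HIGH = LOW
g6 = g5 OR g1 = LOW OR HIGH = HIGH
g7 = g2 XOR g3 = HIGH XOR HIGH = LOW
g8 = g4 XOR in2 = LOW XOR HIGH = HIGH
g9 = in4 XOR g7 = LOW XOR LOW = LOW
g10 = g9 XNOR g8 = LOW XNOR HIGH = LOW
g14 = g9 OR g10 = LOW OR LOW = LOW
g15 = g6 XOR g14 = HIGH XOR LOW = HIGH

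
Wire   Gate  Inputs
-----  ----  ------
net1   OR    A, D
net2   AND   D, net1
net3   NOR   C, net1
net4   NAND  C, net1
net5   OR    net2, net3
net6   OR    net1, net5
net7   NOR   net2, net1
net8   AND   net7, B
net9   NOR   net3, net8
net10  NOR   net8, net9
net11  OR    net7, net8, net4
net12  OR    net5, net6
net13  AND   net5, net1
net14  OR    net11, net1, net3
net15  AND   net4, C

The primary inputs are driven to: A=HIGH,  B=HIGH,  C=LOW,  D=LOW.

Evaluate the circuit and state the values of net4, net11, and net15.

net4 = HIGH  net11 = HIGH  net15 = LOW

net1 = A OR D = HIGH OR LOW = HIGH
net2 = D AND net1 = LOW AND HIGH = LOW
net4 = C NAND net1 = LOW NAND HIGH = HIGH
net7 = net2 NOR net1 = LOW NOR HIGH = LOW
net8 = net7 AND B = LOW AND HIGH = LOW
net11 = net7 OR net8 OR net4 = LOW OR LOW OR HIGH = HIGH
net15 = net4 AND C = HIGH AND LOW = LOW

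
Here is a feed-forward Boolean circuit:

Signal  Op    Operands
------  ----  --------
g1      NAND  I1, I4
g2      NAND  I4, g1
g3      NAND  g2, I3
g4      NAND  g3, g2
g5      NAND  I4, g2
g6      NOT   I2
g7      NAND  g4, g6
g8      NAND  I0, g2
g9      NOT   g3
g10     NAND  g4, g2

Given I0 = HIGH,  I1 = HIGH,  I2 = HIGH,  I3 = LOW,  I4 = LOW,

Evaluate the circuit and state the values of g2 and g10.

g2 = HIGH; g10 = HIGH

g1 = I1 NAND I4 = HIGH NAND LOW = HIGH
g2 = I4 NAND g1 = LOW NAND HIGH = HIGH
g3 = g2 NAND I3 = HIGH NAND LOW = HIGH
g4 = g3 NAND g2 = HIGH NAND HIGH = LOW
g10 = g4 NAND g2 = LOW NAND HIGH = HIGH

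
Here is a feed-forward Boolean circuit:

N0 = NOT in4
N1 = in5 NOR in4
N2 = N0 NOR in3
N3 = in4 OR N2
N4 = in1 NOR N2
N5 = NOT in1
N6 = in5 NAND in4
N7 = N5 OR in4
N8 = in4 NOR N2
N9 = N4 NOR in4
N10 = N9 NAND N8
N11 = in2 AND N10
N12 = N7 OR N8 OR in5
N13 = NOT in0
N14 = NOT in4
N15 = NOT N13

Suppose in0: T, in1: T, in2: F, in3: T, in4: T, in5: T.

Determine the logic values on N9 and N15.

N9 = F, N15 = T

N0 = NOT in4 = NOT T = F
N2 = N0 NOR in3 = F NOR T = F
N4 = in1 NOR N2 = T NOR F = F
N9 = N4 NOR in4 = F NOR T = F
N13 = NOT in0 = NOT T = F
N15 = NOT N13 = NOT F = T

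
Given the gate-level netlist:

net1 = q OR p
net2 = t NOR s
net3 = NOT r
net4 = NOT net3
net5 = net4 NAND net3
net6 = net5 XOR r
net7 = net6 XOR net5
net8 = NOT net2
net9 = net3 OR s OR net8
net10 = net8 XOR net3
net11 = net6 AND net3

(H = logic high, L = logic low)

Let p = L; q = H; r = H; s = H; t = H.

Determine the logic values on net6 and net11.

net6 = L, net11 = L

net3 = NOT r = NOT H = L
net4 = NOT net3 = NOT L = H
net5 = net4 NAND net3 = H NAND L = H
net6 = net5 XOR r = H XOR H = L
net11 = net6 AND net3 = L AND L = L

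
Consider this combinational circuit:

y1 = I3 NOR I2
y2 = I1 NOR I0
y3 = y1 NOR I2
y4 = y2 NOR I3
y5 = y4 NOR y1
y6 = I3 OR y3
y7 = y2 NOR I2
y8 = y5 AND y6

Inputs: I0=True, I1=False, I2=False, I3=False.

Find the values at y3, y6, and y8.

y1 = I3 NOR I2 = False NOR False = True
y2 = I1 NOR I0 = False NOR True = False
y3 = y1 NOR I2 = True NOR False = False
y4 = y2 NOR I3 = False NOR False = True
y5 = y4 NOR y1 = True NOR True = False
y6 = I3 OR y3 = False OR False = False
y8 = y5 AND y6 = False AND False = False

y3 = False, y6 = False, y8 = False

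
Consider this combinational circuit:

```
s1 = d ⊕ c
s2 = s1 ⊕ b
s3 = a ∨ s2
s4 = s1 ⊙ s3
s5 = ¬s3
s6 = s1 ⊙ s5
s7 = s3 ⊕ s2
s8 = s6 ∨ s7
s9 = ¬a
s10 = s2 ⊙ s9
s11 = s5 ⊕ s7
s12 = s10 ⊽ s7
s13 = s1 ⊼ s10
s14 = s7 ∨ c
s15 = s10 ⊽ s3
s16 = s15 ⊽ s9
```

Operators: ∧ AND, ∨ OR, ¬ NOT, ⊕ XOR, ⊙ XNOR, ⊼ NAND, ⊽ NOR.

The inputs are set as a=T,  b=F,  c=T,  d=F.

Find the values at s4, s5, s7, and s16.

s4 = T  s5 = F  s7 = F  s16 = T

s1 = d XOR c = F XOR T = T
s2 = s1 XOR b = T XOR F = T
s3 = a OR s2 = T OR T = T
s4 = s1 XNOR s3 = T XNOR T = T
s5 = NOT s3 = NOT T = F
s7 = s3 XOR s2 = T XOR T = F
s9 = NOT a = NOT T = F
s10 = s2 XNOR s9 = T XNOR F = F
s15 = s10 NOR s3 = F NOR T = F
s16 = s15 NOR s9 = F NOR F = T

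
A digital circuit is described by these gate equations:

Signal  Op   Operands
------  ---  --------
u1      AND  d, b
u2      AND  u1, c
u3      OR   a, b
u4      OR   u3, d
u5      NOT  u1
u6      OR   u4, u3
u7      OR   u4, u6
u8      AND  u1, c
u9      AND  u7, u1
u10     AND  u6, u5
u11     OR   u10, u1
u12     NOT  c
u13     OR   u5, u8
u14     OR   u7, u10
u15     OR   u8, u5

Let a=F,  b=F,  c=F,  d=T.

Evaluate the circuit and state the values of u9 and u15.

u1 = d AND b = T AND F = F
u3 = a OR b = F OR F = F
u4 = u3 OR d = F OR T = T
u5 = NOT u1 = NOT F = T
u6 = u4 OR u3 = T OR F = T
u7 = u4 OR u6 = T OR T = T
u8 = u1 AND c = F AND F = F
u9 = u7 AND u1 = T AND F = F
u15 = u8 OR u5 = F OR T = T

u9 = F, u15 = T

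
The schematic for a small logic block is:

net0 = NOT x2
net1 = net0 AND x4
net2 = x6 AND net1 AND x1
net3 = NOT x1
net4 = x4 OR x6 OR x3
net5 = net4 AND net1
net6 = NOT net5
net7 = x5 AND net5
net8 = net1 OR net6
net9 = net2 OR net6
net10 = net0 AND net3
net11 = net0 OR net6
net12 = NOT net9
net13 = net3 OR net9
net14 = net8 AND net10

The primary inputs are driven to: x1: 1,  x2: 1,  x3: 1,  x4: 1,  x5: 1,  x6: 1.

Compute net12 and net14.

net0 = NOT x2 = NOT 1 = 0
net1 = net0 AND x4 = 0 AND 1 = 0
net2 = x6 AND net1 AND x1 = 1 AND 0 AND 1 = 0
net3 = NOT x1 = NOT 1 = 0
net4 = x4 OR x6 OR x3 = 1 OR 1 OR 1 = 1
net5 = net4 AND net1 = 1 AND 0 = 0
net6 = NOT net5 = NOT 0 = 1
net8 = net1 OR net6 = 0 OR 1 = 1
net9 = net2 OR net6 = 0 OR 1 = 1
net10 = net0 AND net3 = 0 AND 0 = 0
net12 = NOT net9 = NOT 1 = 0
net14 = net8 AND net10 = 1 AND 0 = 0

net12 = 0; net14 = 0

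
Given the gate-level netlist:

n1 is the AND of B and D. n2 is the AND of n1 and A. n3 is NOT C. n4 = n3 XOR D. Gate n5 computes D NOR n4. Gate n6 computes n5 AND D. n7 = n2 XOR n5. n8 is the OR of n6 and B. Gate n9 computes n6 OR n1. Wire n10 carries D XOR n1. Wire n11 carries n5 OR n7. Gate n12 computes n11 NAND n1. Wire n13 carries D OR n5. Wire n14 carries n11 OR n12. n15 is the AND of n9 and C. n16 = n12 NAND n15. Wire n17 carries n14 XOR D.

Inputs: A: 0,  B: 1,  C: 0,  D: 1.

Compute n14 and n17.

n14 = 1; n17 = 0

n1 = B AND D = 1 AND 1 = 1
n2 = n1 AND A = 1 AND 0 = 0
n3 = NOT C = NOT 0 = 1
n4 = n3 XOR D = 1 XOR 1 = 0
n5 = D NOR n4 = 1 NOR 0 = 0
n7 = n2 XOR n5 = 0 XOR 0 = 0
n11 = n5 OR n7 = 0 OR 0 = 0
n12 = n11 NAND n1 = 0 NAND 1 = 1
n14 = n11 OR n12 = 0 OR 1 = 1
n17 = n14 XOR D = 1 XOR 1 = 0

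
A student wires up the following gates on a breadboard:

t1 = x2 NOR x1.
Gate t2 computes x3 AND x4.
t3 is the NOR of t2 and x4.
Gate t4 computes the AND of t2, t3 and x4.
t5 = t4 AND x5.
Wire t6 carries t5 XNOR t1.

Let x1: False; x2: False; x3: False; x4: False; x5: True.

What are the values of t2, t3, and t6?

t2 = False, t3 = True, t6 = False

t1 = x2 NOR x1 = False NOR False = True
t2 = x3 AND x4 = False AND False = False
t3 = t2 NOR x4 = False NOR False = True
t4 = t2 AND t3 AND x4 = False AND True AND False = False
t5 = t4 AND x5 = False AND True = False
t6 = t5 XNOR t1 = False XNOR True = False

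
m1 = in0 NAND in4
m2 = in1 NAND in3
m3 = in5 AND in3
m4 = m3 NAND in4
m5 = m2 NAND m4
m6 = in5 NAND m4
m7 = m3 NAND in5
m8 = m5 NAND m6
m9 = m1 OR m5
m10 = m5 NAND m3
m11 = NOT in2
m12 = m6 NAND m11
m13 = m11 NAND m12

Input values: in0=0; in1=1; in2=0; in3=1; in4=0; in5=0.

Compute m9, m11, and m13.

m1 = in0 NAND in4 = 0 NAND 0 = 1
m2 = in1 NAND in3 = 1 NAND 1 = 0
m3 = in5 AND in3 = 0 AND 1 = 0
m4 = m3 NAND in4 = 0 NAND 0 = 1
m5 = m2 NAND m4 = 0 NAND 1 = 1
m6 = in5 NAND m4 = 0 NAND 1 = 1
m9 = m1 OR m5 = 1 OR 1 = 1
m11 = NOT in2 = NOT 0 = 1
m12 = m6 NAND m11 = 1 NAND 1 = 0
m13 = m11 NAND m12 = 1 NAND 0 = 1

m9 = 1; m11 = 1; m13 = 1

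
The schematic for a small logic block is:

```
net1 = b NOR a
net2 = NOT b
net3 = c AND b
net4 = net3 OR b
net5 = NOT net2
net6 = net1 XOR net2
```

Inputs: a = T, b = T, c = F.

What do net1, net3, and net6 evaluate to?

net1 = b NOR a = T NOR T = F
net2 = NOT b = NOT T = F
net3 = c AND b = F AND T = F
net6 = net1 XOR net2 = F XOR F = F

net1 = F  net3 = F  net6 = F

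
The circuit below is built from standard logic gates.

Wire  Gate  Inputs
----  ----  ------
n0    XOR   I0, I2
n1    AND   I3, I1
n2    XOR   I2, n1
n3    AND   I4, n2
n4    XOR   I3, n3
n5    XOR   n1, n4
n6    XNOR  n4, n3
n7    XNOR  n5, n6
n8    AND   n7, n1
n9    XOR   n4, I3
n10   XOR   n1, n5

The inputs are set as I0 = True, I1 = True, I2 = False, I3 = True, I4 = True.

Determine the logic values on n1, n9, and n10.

n1 = True  n9 = True  n10 = False

n1 = I3 AND I1 = True AND True = True
n2 = I2 XOR n1 = False XOR True = True
n3 = I4 AND n2 = True AND True = True
n4 = I3 XOR n3 = True XOR True = False
n5 = n1 XOR n4 = True XOR False = True
n9 = n4 XOR I3 = False XOR True = True
n10 = n1 XOR n5 = True XOR True = False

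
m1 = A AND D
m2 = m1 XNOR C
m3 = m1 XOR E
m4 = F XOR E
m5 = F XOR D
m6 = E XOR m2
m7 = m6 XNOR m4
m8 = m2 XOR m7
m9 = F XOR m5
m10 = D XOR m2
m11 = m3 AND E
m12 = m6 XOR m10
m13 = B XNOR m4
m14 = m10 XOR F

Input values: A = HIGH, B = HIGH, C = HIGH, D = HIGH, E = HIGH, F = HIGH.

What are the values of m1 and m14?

m1 = HIGH, m14 = HIGH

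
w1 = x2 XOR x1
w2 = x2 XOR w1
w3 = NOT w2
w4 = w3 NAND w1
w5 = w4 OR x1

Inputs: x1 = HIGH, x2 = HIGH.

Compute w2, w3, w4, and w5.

w1 = x2 XOR x1 = HIGH XOR HIGH = LOW
w2 = x2 XOR w1 = HIGH XOR LOW = HIGH
w3 = NOT w2 = NOT HIGH = LOW
w4 = w3 NAND w1 = LOW NAND LOW = HIGH
w5 = w4 OR x1 = HIGH OR HIGH = HIGH

w2 = HIGH  w3 = LOW  w4 = HIGH  w5 = HIGH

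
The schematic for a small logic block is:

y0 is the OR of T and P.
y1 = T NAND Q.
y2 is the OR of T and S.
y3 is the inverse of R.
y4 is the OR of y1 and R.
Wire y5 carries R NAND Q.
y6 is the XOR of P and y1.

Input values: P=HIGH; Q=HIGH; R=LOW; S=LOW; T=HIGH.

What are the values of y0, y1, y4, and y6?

y0 = HIGH; y1 = LOW; y4 = LOW; y6 = HIGH

y0 = T OR P = HIGH OR HIGH = HIGH
y1 = T NAND Q = HIGH NAND HIGH = LOW
y4 = y1 OR R = LOW OR LOW = LOW
y6 = P XOR y1 = HIGH XOR LOW = HIGH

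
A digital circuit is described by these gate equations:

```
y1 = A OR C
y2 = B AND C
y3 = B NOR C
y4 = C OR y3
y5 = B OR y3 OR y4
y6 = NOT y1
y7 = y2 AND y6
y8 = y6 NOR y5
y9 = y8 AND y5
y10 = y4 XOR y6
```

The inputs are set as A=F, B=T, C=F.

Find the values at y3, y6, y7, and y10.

y3 = F, y6 = T, y7 = F, y10 = T

y1 = A OR C = F OR F = F
y2 = B AND C = T AND F = F
y3 = B NOR C = T NOR F = F
y4 = C OR y3 = F OR F = F
y6 = NOT y1 = NOT F = T
y7 = y2 AND y6 = F AND T = F
y10 = y4 XOR y6 = F XOR T = T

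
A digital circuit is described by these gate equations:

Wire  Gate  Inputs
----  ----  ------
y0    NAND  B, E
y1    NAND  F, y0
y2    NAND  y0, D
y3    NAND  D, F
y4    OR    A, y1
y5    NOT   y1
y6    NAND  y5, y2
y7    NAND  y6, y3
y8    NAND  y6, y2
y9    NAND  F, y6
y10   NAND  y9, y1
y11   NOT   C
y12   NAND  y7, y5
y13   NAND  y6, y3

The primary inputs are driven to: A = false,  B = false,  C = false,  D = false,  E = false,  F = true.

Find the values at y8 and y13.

y8 = true, y13 = true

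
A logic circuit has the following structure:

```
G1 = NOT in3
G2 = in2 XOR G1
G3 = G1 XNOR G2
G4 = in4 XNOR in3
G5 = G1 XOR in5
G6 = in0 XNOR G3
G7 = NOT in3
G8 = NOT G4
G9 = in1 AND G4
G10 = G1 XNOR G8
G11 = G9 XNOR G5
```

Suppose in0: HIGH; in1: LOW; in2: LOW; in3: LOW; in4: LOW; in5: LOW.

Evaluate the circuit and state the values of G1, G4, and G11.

G1 = NOT in3 = NOT LOW = HIGH
G4 = in4 XNOR in3 = LOW XNOR LOW = HIGH
G5 = G1 XOR in5 = HIGH XOR LOW = HIGH
G9 = in1 AND G4 = LOW AND HIGH = LOW
G11 = G9 XNOR G5 = LOW XNOR HIGH = LOW

G1 = HIGH, G4 = HIGH, G11 = LOW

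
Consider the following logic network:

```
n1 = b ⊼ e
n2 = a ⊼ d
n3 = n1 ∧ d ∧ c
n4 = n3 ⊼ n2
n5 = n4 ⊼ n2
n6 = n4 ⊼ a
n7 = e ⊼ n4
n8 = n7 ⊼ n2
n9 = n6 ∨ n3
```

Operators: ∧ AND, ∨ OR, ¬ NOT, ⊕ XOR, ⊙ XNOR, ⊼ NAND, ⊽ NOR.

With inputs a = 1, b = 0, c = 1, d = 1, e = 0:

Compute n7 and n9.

n7 = 1  n9 = 1

n1 = b NAND e = 0 NAND 0 = 1
n2 = a NAND d = 1 NAND 1 = 0
n3 = n1 AND d AND c = 1 AND 1 AND 1 = 1
n4 = n3 NAND n2 = 1 NAND 0 = 1
n6 = n4 NAND a = 1 NAND 1 = 0
n7 = e NAND n4 = 0 NAND 1 = 1
n9 = n6 OR n3 = 0 OR 1 = 1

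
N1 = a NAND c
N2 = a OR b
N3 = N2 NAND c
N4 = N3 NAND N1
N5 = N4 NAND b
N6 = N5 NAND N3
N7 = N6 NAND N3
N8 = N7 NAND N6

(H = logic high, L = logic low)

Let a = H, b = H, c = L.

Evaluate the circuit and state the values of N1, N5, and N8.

N1 = H  N5 = H  N8 = H

N1 = a NAND c = H NAND L = H
N2 = a OR b = H OR H = H
N3 = N2 NAND c = H NAND L = H
N4 = N3 NAND N1 = H NAND H = L
N5 = N4 NAND b = L NAND H = H
N6 = N5 NAND N3 = H NAND H = L
N7 = N6 NAND N3 = L NAND H = H
N8 = N7 NAND N6 = H NAND L = H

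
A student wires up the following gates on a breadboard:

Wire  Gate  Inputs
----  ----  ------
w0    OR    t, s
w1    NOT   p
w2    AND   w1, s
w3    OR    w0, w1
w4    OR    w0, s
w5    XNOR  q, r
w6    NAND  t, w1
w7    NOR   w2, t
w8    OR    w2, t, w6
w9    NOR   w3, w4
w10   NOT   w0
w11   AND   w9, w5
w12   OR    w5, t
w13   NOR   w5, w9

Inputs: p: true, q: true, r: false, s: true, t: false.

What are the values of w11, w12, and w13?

w0 = t OR s = false OR true = true
w1 = NOT p = NOT true = false
w3 = w0 OR w1 = true OR false = true
w4 = w0 OR s = true OR true = true
w5 = q XNOR r = true XNOR false = false
w9 = w3 NOR w4 = true NOR true = false
w11 = w9 AND w5 = false AND false = false
w12 = w5 OR t = false OR false = false
w13 = w5 NOR w9 = false NOR false = true

w11 = false, w12 = false, w13 = true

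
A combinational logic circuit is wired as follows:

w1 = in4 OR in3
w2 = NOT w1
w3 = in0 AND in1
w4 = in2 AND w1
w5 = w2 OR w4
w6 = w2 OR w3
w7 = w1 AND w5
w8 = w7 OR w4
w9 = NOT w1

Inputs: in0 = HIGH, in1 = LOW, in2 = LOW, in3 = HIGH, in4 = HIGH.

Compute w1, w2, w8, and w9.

w1 = HIGH, w2 = LOW, w8 = LOW, w9 = LOW

w1 = in4 OR in3 = HIGH OR HIGH = HIGH
w2 = NOT w1 = NOT HIGH = LOW
w4 = in2 AND w1 = LOW AND HIGH = LOW
w5 = w2 OR w4 = LOW OR LOW = LOW
w7 = w1 AND w5 = HIGH AND LOW = LOW
w8 = w7 OR w4 = LOW OR LOW = LOW
w9 = NOT w1 = NOT HIGH = LOW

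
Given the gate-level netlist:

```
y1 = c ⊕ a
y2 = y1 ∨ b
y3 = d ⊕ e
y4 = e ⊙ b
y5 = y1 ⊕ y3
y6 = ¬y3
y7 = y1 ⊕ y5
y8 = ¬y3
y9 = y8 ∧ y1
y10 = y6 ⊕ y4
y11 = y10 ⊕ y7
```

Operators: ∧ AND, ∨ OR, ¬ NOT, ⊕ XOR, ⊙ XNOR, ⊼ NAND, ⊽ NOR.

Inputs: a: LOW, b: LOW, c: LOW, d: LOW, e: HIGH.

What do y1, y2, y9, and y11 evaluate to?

y1 = LOW; y2 = LOW; y9 = LOW; y11 = HIGH

y1 = c XOR a = LOW XOR LOW = LOW
y2 = y1 OR b = LOW OR LOW = LOW
y3 = d XOR e = LOW XOR HIGH = HIGH
y4 = e XNOR b = HIGH XNOR LOW = LOW
y5 = y1 XOR y3 = LOW XOR HIGH = HIGH
y6 = NOT y3 = NOT HIGH = LOW
y7 = y1 XOR y5 = LOW XOR HIGH = HIGH
y8 = NOT y3 = NOT HIGH = LOW
y9 = y8 AND y1 = LOW AND LOW = LOW
y10 = y6 XOR y4 = LOW XOR LOW = LOW
y11 = y10 XOR y7 = LOW XOR HIGH = HIGH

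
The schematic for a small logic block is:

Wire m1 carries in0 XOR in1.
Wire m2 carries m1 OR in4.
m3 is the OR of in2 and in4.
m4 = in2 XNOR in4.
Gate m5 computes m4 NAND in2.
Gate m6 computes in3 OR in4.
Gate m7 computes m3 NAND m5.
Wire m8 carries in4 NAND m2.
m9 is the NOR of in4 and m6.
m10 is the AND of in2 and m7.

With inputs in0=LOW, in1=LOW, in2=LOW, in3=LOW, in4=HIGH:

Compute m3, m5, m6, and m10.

m3 = HIGH, m5 = HIGH, m6 = HIGH, m10 = LOW

m3 = in2 OR in4 = LOW OR HIGH = HIGH
m4 = in2 XNOR in4 = LOW XNOR HIGH = LOW
m5 = m4 NAND in2 = LOW NAND LOW = HIGH
m6 = in3 OR in4 = LOW OR HIGH = HIGH
m7 = m3 NAND m5 = HIGH NAND HIGH = LOW
m10 = in2 AND m7 = LOW AND LOW = LOW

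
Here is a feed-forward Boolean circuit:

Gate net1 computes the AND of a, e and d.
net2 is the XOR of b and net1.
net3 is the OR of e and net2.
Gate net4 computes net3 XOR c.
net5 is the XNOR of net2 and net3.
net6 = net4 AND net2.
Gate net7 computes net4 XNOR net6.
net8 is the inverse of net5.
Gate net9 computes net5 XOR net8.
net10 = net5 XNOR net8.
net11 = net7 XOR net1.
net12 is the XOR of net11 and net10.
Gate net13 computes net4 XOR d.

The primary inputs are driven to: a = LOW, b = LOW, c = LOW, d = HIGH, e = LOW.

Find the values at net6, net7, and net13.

net6 = LOW; net7 = HIGH; net13 = HIGH

net1 = a AND e AND d = LOW AND LOW AND HIGH = LOW
net2 = b XOR net1 = LOW XOR LOW = LOW
net3 = e OR net2 = LOW OR LOW = LOW
net4 = net3 XOR c = LOW XOR LOW = LOW
net6 = net4 AND net2 = LOW AND LOW = LOW
net7 = net4 XNOR net6 = LOW XNOR LOW = HIGH
net13 = net4 XOR d = LOW XOR HIGH = HIGH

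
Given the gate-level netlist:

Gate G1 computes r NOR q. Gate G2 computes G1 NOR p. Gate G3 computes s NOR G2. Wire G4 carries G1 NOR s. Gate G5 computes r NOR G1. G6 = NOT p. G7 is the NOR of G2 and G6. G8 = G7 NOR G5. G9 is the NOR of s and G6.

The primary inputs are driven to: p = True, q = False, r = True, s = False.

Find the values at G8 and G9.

G1 = r NOR q = True NOR False = False
G2 = G1 NOR p = False NOR True = False
G5 = r NOR G1 = True NOR False = False
G6 = NOT p = NOT True = False
G7 = G2 NOR G6 = False NOR False = True
G8 = G7 NOR G5 = True NOR False = False
G9 = s NOR G6 = False NOR False = True

G8 = False, G9 = True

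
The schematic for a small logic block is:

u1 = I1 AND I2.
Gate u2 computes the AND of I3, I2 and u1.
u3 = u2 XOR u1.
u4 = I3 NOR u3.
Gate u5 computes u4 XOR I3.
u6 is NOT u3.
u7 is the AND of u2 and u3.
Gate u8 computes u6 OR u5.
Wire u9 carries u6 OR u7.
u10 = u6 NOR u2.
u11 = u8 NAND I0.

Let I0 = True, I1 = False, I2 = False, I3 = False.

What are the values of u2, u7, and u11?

u1 = I1 AND I2 = False AND False = False
u2 = I3 AND I2 AND u1 = False AND False AND False = False
u3 = u2 XOR u1 = False XOR False = False
u4 = I3 NOR u3 = False NOR False = True
u5 = u4 XOR I3 = True XOR False = True
u6 = NOT u3 = NOT False = True
u7 = u2 AND u3 = False AND False = False
u8 = u6 OR u5 = True OR True = True
u11 = u8 NAND I0 = True NAND True = False

u2 = False  u7 = False  u11 = False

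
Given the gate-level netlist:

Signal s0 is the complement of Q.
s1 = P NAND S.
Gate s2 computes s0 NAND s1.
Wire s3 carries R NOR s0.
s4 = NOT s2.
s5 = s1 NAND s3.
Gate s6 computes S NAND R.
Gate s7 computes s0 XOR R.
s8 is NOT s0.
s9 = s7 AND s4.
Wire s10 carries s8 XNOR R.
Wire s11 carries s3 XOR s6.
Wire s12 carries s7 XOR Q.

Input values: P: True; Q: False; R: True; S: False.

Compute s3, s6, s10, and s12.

s0 = NOT Q = NOT False = True
s3 = R NOR s0 = True NOR True = False
s6 = S NAND R = False NAND True = True
s7 = s0 XOR R = True XOR True = False
s8 = NOT s0 = NOT True = False
s10 = s8 XNOR R = False XNOR True = False
s12 = s7 XOR Q = False XOR False = False

s3 = False  s6 = True  s10 = False  s12 = False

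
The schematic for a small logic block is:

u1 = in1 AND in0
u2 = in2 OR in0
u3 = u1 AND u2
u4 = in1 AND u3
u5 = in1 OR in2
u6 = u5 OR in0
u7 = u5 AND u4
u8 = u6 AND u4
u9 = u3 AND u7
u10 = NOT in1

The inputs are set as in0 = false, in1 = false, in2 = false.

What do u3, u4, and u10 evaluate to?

u3 = false, u4 = false, u10 = true

u1 = in1 AND in0 = false AND false = false
u2 = in2 OR in0 = false OR false = false
u3 = u1 AND u2 = false AND false = false
u4 = in1 AND u3 = false AND false = false
u10 = NOT in1 = NOT false = true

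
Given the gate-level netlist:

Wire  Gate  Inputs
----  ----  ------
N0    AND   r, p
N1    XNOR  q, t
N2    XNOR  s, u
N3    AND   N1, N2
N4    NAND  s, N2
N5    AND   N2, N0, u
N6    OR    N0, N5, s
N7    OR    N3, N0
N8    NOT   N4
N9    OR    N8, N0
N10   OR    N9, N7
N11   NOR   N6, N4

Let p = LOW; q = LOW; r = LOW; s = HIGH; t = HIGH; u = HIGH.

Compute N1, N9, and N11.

N0 = r AND p = LOW AND LOW = LOW
N1 = q XNOR t = LOW XNOR HIGH = LOW
N2 = s XNOR u = HIGH XNOR HIGH = HIGH
N4 = s NAND N2 = HIGH NAND HIGH = LOW
N5 = N2 AND N0 AND u = HIGH AND LOW AND HIGH = LOW
N6 = N0 OR N5 OR s = LOW OR LOW OR HIGH = HIGH
N8 = NOT N4 = NOT LOW = HIGH
N9 = N8 OR N0 = HIGH OR LOW = HIGH
N11 = N6 NOR N4 = HIGH NOR LOW = LOW

N1 = LOW; N9 = HIGH; N11 = LOW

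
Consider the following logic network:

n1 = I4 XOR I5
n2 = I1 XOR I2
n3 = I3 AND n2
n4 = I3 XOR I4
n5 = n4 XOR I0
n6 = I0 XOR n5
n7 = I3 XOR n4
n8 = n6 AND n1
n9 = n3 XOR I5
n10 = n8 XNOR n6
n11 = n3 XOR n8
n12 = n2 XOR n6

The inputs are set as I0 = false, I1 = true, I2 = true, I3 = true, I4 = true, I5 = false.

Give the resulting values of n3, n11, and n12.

n1 = I4 XOR I5 = true XOR false = true
n2 = I1 XOR I2 = true XOR true = false
n3 = I3 AND n2 = true AND false = false
n4 = I3 XOR I4 = true XOR true = false
n5 = n4 XOR I0 = false XOR false = false
n6 = I0 XOR n5 = false XOR false = false
n8 = n6 AND n1 = false AND true = false
n11 = n3 XOR n8 = false XOR false = false
n12 = n2 XOR n6 = false XOR false = false

n3 = false, n11 = false, n12 = false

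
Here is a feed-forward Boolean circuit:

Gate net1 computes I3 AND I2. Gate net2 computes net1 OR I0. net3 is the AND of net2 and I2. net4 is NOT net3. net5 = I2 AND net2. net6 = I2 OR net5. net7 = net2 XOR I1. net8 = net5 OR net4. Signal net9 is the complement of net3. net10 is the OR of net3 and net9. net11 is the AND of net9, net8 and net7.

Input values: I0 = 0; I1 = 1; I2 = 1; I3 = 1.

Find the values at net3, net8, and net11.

net3 = 1, net8 = 1, net11 = 0

net1 = I3 AND I2 = 1 AND 1 = 1
net2 = net1 OR I0 = 1 OR 0 = 1
net3 = net2 AND I2 = 1 AND 1 = 1
net4 = NOT net3 = NOT 1 = 0
net5 = I2 AND net2 = 1 AND 1 = 1
net7 = net2 XOR I1 = 1 XOR 1 = 0
net8 = net5 OR net4 = 1 OR 0 = 1
net9 = NOT net3 = NOT 1 = 0
net11 = net9 AND net8 AND net7 = 0 AND 1 AND 0 = 0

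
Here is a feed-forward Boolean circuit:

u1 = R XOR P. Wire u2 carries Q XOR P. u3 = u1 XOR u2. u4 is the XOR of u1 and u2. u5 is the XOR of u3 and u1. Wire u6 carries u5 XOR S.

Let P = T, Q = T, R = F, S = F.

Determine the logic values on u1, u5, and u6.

u1 = R XOR P = F XOR T = T
u2 = Q XOR P = T XOR T = F
u3 = u1 XOR u2 = T XOR F = T
u5 = u3 XOR u1 = T XOR T = F
u6 = u5 XOR S = F XOR F = F

u1 = T  u5 = F  u6 = F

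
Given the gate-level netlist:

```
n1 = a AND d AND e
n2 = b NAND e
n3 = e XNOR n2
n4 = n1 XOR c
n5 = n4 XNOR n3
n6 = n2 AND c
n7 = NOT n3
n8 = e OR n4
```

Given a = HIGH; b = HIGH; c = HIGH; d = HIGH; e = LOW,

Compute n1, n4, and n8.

n1 = a AND d AND e = HIGH AND HIGH AND LOW = LOW
n4 = n1 XOR c = LOW XOR HIGH = HIGH
n8 = e OR n4 = LOW OR HIGH = HIGH

n1 = LOW, n4 = HIGH, n8 = HIGH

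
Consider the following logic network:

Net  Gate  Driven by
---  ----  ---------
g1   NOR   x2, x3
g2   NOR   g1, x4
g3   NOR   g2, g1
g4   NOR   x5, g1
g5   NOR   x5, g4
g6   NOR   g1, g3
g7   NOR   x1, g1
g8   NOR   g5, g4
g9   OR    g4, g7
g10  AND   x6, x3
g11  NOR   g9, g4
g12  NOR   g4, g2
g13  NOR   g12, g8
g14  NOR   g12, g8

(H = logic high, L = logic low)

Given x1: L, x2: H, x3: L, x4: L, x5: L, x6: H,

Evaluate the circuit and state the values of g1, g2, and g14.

g1 = L  g2 = H  g14 = H

g1 = x2 NOR x3 = H NOR L = L
g2 = g1 NOR x4 = L NOR L = H
g4 = x5 NOR g1 = L NOR L = H
g5 = x5 NOR g4 = L NOR H = L
g8 = g5 NOR g4 = L NOR H = L
g12 = g4 NOR g2 = H NOR H = L
g14 = g12 NOR g8 = L NOR L = H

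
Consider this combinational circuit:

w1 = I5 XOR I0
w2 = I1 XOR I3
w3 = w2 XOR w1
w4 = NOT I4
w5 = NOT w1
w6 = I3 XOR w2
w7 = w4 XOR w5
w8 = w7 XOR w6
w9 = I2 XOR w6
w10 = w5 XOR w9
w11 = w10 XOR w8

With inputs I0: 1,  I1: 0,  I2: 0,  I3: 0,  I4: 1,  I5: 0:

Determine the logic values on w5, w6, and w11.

w5 = 0; w6 = 0; w11 = 0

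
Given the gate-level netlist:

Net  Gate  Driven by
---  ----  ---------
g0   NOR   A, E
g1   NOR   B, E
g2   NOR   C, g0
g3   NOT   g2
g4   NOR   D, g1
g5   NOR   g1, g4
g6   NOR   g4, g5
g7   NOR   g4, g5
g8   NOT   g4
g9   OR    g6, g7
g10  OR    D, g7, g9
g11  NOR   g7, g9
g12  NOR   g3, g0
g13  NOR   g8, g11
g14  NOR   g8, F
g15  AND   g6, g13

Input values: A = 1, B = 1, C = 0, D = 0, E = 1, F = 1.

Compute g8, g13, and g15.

g1 = B NOR E = 1 NOR 1 = 0
g4 = D NOR g1 = 0 NOR 0 = 1
g5 = g1 NOR g4 = 0 NOR 1 = 0
g6 = g4 NOR g5 = 1 NOR 0 = 0
g7 = g4 NOR g5 = 1 NOR 0 = 0
g8 = NOT g4 = NOT 1 = 0
g9 = g6 OR g7 = 0 OR 0 = 0
g11 = g7 NOR g9 = 0 NOR 0 = 1
g13 = g8 NOR g11 = 0 NOR 1 = 0
g15 = g6 AND g13 = 0 AND 0 = 0

g8 = 0, g13 = 0, g15 = 0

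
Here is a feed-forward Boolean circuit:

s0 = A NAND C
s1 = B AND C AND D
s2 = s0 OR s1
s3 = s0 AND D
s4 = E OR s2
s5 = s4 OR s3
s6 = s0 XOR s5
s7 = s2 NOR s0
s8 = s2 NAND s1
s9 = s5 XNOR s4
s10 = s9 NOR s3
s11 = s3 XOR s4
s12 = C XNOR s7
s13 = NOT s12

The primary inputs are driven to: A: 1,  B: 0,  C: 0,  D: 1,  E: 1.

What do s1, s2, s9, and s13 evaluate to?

s0 = A NAND C = 1 NAND 0 = 1
s1 = B AND C AND D = 0 AND 0 AND 1 = 0
s2 = s0 OR s1 = 1 OR 0 = 1
s3 = s0 AND D = 1 AND 1 = 1
s4 = E OR s2 = 1 OR 1 = 1
s5 = s4 OR s3 = 1 OR 1 = 1
s7 = s2 NOR s0 = 1 NOR 1 = 0
s9 = s5 XNOR s4 = 1 XNOR 1 = 1
s12 = C XNOR s7 = 0 XNOR 0 = 1
s13 = NOT s12 = NOT 1 = 0

s1 = 0, s2 = 1, s9 = 1, s13 = 0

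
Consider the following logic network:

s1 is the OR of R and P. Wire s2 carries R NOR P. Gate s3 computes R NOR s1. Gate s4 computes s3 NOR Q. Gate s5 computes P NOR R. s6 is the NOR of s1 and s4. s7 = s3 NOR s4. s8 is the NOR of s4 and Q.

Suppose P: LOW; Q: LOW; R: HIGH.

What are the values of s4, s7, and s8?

s4 = HIGH, s7 = LOW, s8 = LOW

s1 = R OR P = HIGH OR LOW = HIGH
s3 = R NOR s1 = HIGH NOR HIGH = LOW
s4 = s3 NOR Q = LOW NOR LOW = HIGH
s7 = s3 NOR s4 = LOW NOR HIGH = LOW
s8 = s4 NOR Q = HIGH NOR LOW = LOW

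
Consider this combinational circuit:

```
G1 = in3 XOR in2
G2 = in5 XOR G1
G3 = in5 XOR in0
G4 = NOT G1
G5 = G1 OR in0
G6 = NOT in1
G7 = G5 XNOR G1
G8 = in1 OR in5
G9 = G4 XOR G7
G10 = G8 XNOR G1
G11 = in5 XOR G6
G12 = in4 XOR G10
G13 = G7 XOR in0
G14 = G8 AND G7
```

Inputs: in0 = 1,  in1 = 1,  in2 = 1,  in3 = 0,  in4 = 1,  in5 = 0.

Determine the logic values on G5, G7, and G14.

G1 = in3 XOR in2 = 0 XOR 1 = 1
G5 = G1 OR in0 = 1 OR 1 = 1
G7 = G5 XNOR G1 = 1 XNOR 1 = 1
G8 = in1 OR in5 = 1 OR 0 = 1
G14 = G8 AND G7 = 1 AND 1 = 1

G5 = 1; G7 = 1; G14 = 1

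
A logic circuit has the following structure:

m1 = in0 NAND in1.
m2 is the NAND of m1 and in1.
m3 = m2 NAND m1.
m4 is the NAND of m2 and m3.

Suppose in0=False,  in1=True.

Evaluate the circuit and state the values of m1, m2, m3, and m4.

m1 = True, m2 = False, m3 = True, m4 = True

m1 = in0 NAND in1 = False NAND True = True
m2 = m1 NAND in1 = True NAND True = False
m3 = m2 NAND m1 = False NAND True = True
m4 = m2 NAND m3 = False NAND True = True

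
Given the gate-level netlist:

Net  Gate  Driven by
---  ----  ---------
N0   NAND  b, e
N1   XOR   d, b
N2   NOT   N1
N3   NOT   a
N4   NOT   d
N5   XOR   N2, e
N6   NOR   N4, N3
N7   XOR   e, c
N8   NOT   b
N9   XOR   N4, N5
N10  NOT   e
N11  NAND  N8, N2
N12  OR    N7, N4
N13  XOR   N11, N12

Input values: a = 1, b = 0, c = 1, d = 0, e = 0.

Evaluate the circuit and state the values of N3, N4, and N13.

N1 = d XOR b = 0 XOR 0 = 0
N2 = NOT N1 = NOT 0 = 1
N3 = NOT a = NOT 1 = 0
N4 = NOT d = NOT 0 = 1
N7 = e XOR c = 0 XOR 1 = 1
N8 = NOT b = NOT 0 = 1
N11 = N8 NAND N2 = 1 NAND 1 = 0
N12 = N7 OR N4 = 1 OR 1 = 1
N13 = N11 XOR N12 = 0 XOR 1 = 1

N3 = 0, N4 = 1, N13 = 1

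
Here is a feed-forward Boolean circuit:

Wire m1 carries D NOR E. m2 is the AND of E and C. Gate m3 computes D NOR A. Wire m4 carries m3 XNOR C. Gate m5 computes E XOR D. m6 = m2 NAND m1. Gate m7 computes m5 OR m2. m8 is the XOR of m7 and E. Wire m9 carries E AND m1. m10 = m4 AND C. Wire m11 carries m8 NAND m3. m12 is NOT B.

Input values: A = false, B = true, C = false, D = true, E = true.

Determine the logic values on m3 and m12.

m3 = false, m12 = false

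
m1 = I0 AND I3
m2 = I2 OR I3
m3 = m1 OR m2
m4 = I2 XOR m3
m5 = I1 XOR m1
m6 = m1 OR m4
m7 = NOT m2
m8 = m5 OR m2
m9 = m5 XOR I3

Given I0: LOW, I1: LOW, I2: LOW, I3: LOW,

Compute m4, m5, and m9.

m1 = I0 AND I3 = LOW AND LOW = LOW
m2 = I2 OR I3 = LOW OR LOW = LOW
m3 = m1 OR m2 = LOW OR LOW = LOW
m4 = I2 XOR m3 = LOW XOR LOW = LOW
m5 = I1 XOR m1 = LOW XOR LOW = LOW
m9 = m5 XOR I3 = LOW XOR LOW = LOW

m4 = LOW; m5 = LOW; m9 = LOW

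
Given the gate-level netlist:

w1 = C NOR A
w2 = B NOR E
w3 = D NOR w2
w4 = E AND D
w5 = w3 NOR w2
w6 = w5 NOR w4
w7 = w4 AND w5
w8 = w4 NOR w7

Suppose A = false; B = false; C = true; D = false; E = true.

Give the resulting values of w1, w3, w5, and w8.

w1 = C NOR A = true NOR false = false
w2 = B NOR E = false NOR true = false
w3 = D NOR w2 = false NOR false = true
w4 = E AND D = true AND false = false
w5 = w3 NOR w2 = true NOR false = false
w7 = w4 AND w5 = false AND false = false
w8 = w4 NOR w7 = false NOR false = true

w1 = false; w3 = true; w5 = false; w8 = true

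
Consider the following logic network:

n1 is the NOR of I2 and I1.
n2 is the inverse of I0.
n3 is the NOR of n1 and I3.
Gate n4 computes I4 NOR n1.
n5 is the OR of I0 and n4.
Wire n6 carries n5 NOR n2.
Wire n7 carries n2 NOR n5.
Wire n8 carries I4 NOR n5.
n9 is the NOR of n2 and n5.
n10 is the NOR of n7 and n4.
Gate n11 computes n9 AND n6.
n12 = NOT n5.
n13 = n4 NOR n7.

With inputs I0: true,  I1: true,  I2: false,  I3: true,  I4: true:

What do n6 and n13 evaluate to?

n1 = I2 NOR I1 = false NOR true = false
n2 = NOT I0 = NOT true = false
n4 = I4 NOR n1 = true NOR false = false
n5 = I0 OR n4 = true OR false = true
n6 = n5 NOR n2 = true NOR false = false
n7 = n2 NOR n5 = false NOR true = false
n13 = n4 NOR n7 = false NOR false = true

n6 = false, n13 = true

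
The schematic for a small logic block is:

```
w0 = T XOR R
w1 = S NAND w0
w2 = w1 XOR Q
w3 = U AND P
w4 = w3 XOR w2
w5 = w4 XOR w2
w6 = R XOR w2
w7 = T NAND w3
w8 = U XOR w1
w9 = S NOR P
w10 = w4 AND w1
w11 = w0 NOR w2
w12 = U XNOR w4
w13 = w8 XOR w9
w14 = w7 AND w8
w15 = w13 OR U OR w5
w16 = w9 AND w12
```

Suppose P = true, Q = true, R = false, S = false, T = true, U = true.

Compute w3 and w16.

w3 = true, w16 = false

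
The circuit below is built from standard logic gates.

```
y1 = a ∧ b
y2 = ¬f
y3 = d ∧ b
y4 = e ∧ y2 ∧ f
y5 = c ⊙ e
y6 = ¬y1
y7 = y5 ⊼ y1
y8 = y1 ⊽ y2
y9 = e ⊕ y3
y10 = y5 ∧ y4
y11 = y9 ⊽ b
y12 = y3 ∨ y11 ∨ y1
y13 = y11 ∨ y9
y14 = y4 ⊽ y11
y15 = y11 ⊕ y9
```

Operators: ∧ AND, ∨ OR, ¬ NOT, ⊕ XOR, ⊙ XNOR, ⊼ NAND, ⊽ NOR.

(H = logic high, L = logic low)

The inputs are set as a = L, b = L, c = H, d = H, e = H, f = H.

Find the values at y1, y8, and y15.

y1 = L, y8 = H, y15 = H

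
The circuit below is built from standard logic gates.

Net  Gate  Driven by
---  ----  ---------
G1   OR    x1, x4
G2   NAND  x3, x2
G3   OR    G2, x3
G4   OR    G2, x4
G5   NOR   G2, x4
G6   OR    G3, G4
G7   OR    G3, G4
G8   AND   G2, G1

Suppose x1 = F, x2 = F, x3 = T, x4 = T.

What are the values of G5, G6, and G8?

G1 = x1 OR x4 = F OR T = T
G2 = x3 NAND x2 = T NAND F = T
G3 = G2 OR x3 = T OR T = T
G4 = G2 OR x4 = T OR T = T
G5 = G2 NOR x4 = T NOR T = F
G6 = G3 OR G4 = T OR T = T
G8 = G2 AND G1 = T AND T = T

G5 = F, G6 = T, G8 = T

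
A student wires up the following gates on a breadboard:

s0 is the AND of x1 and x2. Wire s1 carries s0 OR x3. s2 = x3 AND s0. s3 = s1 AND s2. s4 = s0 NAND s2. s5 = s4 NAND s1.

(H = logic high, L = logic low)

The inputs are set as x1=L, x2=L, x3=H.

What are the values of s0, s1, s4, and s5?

s0 = L  s1 = H  s4 = H  s5 = L

s0 = x1 AND x2 = L AND L = L
s1 = s0 OR x3 = L OR H = H
s2 = x3 AND s0 = H AND L = L
s4 = s0 NAND s2 = L NAND L = H
s5 = s4 NAND s1 = H NAND H = L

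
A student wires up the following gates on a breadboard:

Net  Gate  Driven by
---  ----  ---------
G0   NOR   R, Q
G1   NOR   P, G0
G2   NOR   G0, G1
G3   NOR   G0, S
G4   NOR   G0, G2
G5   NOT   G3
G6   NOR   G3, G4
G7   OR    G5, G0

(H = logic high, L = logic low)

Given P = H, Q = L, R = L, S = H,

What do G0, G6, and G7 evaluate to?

G0 = H, G6 = H, G7 = H

G0 = R NOR Q = L NOR L = H
G1 = P NOR G0 = H NOR H = L
G2 = G0 NOR G1 = H NOR L = L
G3 = G0 NOR S = H NOR H = L
G4 = G0 NOR G2 = H NOR L = L
G5 = NOT G3 = NOT L = H
G6 = G3 NOR G4 = L NOR L = H
G7 = G5 OR G0 = H OR H = H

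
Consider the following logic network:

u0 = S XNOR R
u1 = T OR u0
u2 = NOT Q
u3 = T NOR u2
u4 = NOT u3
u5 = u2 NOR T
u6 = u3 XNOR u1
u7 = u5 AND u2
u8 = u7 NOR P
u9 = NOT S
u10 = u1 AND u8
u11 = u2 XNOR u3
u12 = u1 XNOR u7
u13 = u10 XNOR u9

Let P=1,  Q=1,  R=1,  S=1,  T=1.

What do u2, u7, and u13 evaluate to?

u2 = 0  u7 = 0  u13 = 1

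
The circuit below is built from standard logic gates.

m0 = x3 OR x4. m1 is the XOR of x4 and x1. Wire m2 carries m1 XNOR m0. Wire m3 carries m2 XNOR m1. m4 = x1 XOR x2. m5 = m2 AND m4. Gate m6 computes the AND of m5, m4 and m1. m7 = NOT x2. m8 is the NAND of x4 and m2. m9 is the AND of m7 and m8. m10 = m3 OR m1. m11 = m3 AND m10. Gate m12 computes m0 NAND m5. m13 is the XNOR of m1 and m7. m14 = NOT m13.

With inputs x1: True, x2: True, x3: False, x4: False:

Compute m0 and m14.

m0 = x3 OR x4 = False OR False = False
m1 = x4 XOR x1 = False XOR True = True
m7 = NOT x2 = NOT True = False
m13 = m1 XNOR m7 = True XNOR False = False
m14 = NOT m13 = NOT False = True

m0 = False, m14 = True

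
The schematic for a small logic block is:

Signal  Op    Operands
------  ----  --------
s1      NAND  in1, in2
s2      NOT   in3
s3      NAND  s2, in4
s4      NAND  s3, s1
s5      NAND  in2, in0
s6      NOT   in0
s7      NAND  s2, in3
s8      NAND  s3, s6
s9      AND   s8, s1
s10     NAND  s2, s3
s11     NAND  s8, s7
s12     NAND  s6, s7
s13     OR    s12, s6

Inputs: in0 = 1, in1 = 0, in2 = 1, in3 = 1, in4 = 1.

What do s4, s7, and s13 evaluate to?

s1 = in1 NAND in2 = 0 NAND 1 = 1
s2 = NOT in3 = NOT 1 = 0
s3 = s2 NAND in4 = 0 NAND 1 = 1
s4 = s3 NAND s1 = 1 NAND 1 = 0
s6 = NOT in0 = NOT 1 = 0
s7 = s2 NAND in3 = 0 NAND 1 = 1
s12 = s6 NAND s7 = 0 NAND 1 = 1
s13 = s12 OR s6 = 1 OR 0 = 1

s4 = 0; s7 = 1; s13 = 1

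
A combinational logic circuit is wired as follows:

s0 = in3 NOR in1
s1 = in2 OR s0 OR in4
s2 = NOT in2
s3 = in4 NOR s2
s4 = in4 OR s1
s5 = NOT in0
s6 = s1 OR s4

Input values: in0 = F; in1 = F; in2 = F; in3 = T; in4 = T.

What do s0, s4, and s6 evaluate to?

s0 = F; s4 = T; s6 = T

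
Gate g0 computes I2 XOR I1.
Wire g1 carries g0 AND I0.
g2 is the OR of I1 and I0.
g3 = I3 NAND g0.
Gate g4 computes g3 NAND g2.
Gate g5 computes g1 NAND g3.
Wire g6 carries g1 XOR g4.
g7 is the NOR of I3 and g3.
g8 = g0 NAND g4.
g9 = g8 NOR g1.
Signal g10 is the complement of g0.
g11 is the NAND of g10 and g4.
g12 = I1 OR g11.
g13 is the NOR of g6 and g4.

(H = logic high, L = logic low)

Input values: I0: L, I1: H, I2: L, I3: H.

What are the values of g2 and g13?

g2 = H  g13 = L

g0 = I2 XOR I1 = L XOR H = H
g1 = g0 AND I0 = H AND L = L
g2 = I1 OR I0 = H OR L = H
g3 = I3 NAND g0 = H NAND H = L
g4 = g3 NAND g2 = L NAND H = H
g6 = g1 XOR g4 = L XOR H = H
g13 = g6 NOR g4 = H NOR H = L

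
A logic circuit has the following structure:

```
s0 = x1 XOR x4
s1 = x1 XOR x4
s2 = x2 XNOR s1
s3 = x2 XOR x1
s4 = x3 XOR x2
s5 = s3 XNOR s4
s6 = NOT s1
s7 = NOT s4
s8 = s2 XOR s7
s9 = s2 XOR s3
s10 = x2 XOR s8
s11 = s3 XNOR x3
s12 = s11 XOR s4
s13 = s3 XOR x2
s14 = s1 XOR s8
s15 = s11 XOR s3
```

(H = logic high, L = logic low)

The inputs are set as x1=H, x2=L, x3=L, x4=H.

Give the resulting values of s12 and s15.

s12 = L  s15 = H

s3 = x2 XOR x1 = L XOR H = H
s4 = x3 XOR x2 = L XOR L = L
s11 = s3 XNOR x3 = H XNOR L = L
s12 = s11 XOR s4 = L XOR L = L
s15 = s11 XOR s3 = L XOR H = H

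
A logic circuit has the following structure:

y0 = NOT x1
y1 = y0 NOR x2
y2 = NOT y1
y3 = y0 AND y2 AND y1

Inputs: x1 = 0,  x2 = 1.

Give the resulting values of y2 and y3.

y2 = 1; y3 = 0

y0 = NOT x1 = NOT 0 = 1
y1 = y0 NOR x2 = 1 NOR 1 = 0
y2 = NOT y1 = NOT 0 = 1
y3 = y0 AND y2 AND y1 = 1 AND 1 AND 0 = 0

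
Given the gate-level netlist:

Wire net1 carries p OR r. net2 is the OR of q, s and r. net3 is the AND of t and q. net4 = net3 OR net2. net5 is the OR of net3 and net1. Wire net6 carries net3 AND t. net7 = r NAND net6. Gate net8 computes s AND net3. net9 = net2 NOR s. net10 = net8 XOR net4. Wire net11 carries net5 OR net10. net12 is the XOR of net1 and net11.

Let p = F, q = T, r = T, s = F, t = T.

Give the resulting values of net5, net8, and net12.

net1 = p OR r = F OR T = T
net2 = q OR s OR r = T OR F OR T = T
net3 = t AND q = T AND T = T
net4 = net3 OR net2 = T OR T = T
net5 = net3 OR net1 = T OR T = T
net8 = s AND net3 = F AND T = F
net10 = net8 XOR net4 = F XOR T = T
net11 = net5 OR net10 = T OR T = T
net12 = net1 XOR net11 = T XOR T = F

net5 = T  net8 = F  net12 = F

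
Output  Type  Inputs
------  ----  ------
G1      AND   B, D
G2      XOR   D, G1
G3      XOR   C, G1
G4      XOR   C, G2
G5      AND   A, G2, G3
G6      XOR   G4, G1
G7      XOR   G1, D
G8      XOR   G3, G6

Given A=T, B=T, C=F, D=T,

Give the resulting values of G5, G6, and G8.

G1 = B AND D = T AND T = T
G2 = D XOR G1 = T XOR T = F
G3 = C XOR G1 = F XOR T = T
G4 = C XOR G2 = F XOR F = F
G5 = A AND G2 AND G3 = T AND F AND T = F
G6 = G4 XOR G1 = F XOR T = T
G8 = G3 XOR G6 = T XOR T = F

G5 = F; G6 = T; G8 = F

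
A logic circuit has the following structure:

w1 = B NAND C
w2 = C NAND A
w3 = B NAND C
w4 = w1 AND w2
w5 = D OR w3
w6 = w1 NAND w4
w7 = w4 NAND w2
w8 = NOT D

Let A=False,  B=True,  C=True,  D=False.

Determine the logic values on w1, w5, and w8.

w1 = False, w5 = False, w8 = True

w1 = B NAND C = True NAND True = False
w3 = B NAND C = True NAND True = False
w5 = D OR w3 = False OR False = False
w8 = NOT D = NOT False = True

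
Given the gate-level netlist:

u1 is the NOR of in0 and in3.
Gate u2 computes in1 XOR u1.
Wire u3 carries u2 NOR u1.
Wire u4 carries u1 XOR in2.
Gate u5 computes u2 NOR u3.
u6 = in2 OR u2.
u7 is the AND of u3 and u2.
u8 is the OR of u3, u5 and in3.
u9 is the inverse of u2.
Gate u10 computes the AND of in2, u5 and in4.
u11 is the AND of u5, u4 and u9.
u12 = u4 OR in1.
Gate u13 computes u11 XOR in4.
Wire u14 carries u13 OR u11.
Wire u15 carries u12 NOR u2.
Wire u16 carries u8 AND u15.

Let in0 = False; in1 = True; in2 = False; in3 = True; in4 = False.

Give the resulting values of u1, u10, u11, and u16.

u1 = False, u10 = False, u11 = False, u16 = False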